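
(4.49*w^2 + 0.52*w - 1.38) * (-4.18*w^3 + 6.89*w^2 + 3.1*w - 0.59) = -18.7682*w^5 + 28.7625*w^4 + 23.2702*w^3 - 10.5453*w^2 - 4.5848*w + 0.8142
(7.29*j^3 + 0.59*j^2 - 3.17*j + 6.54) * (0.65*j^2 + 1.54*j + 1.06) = 4.7385*j^5 + 11.6101*j^4 + 6.5755*j^3 - 0.00539999999999985*j^2 + 6.7114*j + 6.9324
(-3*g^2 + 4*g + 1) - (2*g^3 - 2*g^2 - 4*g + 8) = -2*g^3 - g^2 + 8*g - 7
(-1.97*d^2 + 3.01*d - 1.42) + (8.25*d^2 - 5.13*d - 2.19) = 6.28*d^2 - 2.12*d - 3.61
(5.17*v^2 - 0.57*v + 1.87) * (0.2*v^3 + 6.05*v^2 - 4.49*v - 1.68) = 1.034*v^5 + 31.1645*v^4 - 26.2878*v^3 + 5.1872*v^2 - 7.4387*v - 3.1416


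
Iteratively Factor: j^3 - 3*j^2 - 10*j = (j - 5)*(j^2 + 2*j) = j*(j - 5)*(j + 2)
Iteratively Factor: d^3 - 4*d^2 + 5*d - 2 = (d - 2)*(d^2 - 2*d + 1) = (d - 2)*(d - 1)*(d - 1)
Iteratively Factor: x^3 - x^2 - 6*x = (x)*(x^2 - x - 6) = x*(x - 3)*(x + 2)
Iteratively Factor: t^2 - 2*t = (t)*(t - 2)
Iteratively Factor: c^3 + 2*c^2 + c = (c + 1)*(c^2 + c) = c*(c + 1)*(c + 1)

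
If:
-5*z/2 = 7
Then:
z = -14/5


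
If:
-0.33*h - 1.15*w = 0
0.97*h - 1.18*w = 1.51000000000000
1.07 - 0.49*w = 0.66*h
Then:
No Solution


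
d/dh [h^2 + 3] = 2*h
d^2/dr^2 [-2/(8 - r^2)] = 4*(3*r^2 + 8)/(r^2 - 8)^3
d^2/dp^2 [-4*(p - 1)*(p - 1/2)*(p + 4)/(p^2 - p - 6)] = 8*(-4*p^3 - 69*p^2 - 3*p - 137)/(p^6 - 3*p^5 - 15*p^4 + 35*p^3 + 90*p^2 - 108*p - 216)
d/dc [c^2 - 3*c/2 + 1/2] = 2*c - 3/2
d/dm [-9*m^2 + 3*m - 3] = 3 - 18*m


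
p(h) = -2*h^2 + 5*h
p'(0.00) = 5.00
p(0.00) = 0.00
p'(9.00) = -31.00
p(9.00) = -117.00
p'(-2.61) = 15.44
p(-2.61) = -26.67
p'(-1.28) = 10.12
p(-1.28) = -9.68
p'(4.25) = -12.00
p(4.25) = -14.88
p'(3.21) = -7.84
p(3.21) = -4.56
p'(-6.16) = 29.64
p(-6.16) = -106.69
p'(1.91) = -2.64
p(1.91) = 2.25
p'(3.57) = -9.28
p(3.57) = -7.64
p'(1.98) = -2.92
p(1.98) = 2.06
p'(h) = 5 - 4*h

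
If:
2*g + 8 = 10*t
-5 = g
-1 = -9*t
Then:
No Solution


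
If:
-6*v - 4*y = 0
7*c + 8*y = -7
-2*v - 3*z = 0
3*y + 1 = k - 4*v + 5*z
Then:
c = -18*z/7 - 1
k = 1 - 17*z/4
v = -3*z/2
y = 9*z/4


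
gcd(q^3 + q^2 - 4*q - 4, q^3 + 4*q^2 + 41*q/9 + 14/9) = q + 1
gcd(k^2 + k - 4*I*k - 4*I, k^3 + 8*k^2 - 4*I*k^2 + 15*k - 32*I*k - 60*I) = k - 4*I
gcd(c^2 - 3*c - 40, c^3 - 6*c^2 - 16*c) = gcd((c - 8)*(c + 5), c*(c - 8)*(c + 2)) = c - 8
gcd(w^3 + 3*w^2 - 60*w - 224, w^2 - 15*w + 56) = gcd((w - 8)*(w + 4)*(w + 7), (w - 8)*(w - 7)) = w - 8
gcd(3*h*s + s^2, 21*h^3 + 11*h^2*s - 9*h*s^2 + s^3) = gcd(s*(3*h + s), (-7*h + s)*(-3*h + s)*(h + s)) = 1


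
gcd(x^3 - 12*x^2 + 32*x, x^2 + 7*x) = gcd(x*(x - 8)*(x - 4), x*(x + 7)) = x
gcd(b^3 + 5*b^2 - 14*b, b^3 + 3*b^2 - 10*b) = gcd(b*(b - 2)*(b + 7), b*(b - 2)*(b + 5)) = b^2 - 2*b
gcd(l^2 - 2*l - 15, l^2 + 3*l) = l + 3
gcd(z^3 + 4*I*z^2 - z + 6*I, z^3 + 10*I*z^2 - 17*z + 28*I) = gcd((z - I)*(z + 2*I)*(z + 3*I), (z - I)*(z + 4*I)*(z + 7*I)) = z - I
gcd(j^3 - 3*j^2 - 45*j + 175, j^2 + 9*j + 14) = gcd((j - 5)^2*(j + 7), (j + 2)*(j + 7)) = j + 7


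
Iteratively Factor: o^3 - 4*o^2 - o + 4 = (o - 1)*(o^2 - 3*o - 4) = (o - 4)*(o - 1)*(o + 1)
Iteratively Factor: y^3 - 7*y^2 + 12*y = (y - 3)*(y^2 - 4*y) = (y - 4)*(y - 3)*(y)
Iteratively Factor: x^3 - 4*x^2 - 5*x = (x - 5)*(x^2 + x) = (x - 5)*(x + 1)*(x)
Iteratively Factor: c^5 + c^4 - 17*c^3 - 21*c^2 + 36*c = (c + 3)*(c^4 - 2*c^3 - 11*c^2 + 12*c) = (c + 3)^2*(c^3 - 5*c^2 + 4*c) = (c - 4)*(c + 3)^2*(c^2 - c) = c*(c - 4)*(c + 3)^2*(c - 1)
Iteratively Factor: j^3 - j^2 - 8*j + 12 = (j - 2)*(j^2 + j - 6) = (j - 2)*(j + 3)*(j - 2)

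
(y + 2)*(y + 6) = y^2 + 8*y + 12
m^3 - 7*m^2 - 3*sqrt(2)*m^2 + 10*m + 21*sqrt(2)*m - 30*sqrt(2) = (m - 5)*(m - 2)*(m - 3*sqrt(2))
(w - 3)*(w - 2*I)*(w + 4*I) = w^3 - 3*w^2 + 2*I*w^2 + 8*w - 6*I*w - 24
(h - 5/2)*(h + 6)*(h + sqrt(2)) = h^3 + sqrt(2)*h^2 + 7*h^2/2 - 15*h + 7*sqrt(2)*h/2 - 15*sqrt(2)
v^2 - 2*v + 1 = (v - 1)^2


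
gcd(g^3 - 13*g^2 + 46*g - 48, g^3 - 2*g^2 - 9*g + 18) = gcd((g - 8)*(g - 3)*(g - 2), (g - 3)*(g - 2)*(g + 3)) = g^2 - 5*g + 6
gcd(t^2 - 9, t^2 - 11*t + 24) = t - 3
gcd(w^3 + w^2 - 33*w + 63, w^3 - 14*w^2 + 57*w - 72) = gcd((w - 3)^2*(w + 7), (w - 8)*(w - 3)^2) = w^2 - 6*w + 9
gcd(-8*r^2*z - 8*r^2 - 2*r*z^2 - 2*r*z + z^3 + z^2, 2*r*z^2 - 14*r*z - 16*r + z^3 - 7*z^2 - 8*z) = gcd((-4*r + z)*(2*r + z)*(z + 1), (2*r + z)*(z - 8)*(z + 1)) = 2*r*z + 2*r + z^2 + z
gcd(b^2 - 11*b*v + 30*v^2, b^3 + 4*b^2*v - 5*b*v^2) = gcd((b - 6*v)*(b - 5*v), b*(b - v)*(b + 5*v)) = 1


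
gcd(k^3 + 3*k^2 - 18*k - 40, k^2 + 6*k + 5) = k + 5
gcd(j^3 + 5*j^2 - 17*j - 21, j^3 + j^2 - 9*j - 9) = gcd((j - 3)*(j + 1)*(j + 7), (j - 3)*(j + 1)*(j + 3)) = j^2 - 2*j - 3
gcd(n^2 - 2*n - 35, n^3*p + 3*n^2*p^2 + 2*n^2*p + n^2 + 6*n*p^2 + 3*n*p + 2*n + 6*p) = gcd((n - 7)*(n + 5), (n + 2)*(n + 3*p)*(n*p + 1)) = 1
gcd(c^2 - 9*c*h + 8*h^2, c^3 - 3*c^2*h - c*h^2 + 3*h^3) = c - h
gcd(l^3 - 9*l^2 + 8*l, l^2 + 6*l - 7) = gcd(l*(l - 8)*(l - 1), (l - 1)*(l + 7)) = l - 1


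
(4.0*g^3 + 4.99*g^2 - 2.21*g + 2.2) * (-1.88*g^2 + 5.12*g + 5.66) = -7.52*g^5 + 11.0988*g^4 + 52.3436*g^3 + 12.7922*g^2 - 1.2446*g + 12.452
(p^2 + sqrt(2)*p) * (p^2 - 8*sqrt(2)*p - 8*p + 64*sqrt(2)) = p^4 - 7*sqrt(2)*p^3 - 8*p^3 - 16*p^2 + 56*sqrt(2)*p^2 + 128*p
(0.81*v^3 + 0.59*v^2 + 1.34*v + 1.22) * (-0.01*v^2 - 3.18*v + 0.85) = -0.0081*v^5 - 2.5817*v^4 - 1.2011*v^3 - 3.7719*v^2 - 2.7406*v + 1.037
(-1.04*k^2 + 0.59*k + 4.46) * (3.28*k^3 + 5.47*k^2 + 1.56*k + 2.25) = -3.4112*k^5 - 3.7536*k^4 + 16.2337*k^3 + 22.9766*k^2 + 8.2851*k + 10.035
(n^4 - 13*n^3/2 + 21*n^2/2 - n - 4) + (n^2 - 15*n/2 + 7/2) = n^4 - 13*n^3/2 + 23*n^2/2 - 17*n/2 - 1/2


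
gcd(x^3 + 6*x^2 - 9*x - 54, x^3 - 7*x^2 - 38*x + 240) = x + 6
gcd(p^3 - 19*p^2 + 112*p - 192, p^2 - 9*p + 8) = p - 8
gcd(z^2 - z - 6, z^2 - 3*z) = z - 3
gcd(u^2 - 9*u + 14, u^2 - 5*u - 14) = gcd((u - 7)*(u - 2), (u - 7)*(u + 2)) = u - 7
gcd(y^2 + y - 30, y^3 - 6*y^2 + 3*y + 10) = y - 5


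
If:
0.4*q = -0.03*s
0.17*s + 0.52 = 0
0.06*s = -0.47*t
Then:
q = 0.23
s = -3.06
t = 0.39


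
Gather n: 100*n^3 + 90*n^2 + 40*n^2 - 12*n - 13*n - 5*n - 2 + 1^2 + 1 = 100*n^3 + 130*n^2 - 30*n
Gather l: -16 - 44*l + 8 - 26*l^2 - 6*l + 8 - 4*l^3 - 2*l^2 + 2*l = -4*l^3 - 28*l^2 - 48*l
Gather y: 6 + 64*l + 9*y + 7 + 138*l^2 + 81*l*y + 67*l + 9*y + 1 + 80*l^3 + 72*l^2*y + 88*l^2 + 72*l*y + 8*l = 80*l^3 + 226*l^2 + 139*l + y*(72*l^2 + 153*l + 18) + 14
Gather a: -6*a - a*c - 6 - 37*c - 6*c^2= a*(-c - 6) - 6*c^2 - 37*c - 6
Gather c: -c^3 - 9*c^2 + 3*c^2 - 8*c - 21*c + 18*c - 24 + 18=-c^3 - 6*c^2 - 11*c - 6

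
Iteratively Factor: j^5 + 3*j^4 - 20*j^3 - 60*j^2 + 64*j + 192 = (j + 2)*(j^4 + j^3 - 22*j^2 - 16*j + 96) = (j + 2)*(j + 3)*(j^3 - 2*j^2 - 16*j + 32) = (j - 4)*(j + 2)*(j + 3)*(j^2 + 2*j - 8) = (j - 4)*(j + 2)*(j + 3)*(j + 4)*(j - 2)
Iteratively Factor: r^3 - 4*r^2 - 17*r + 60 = (r + 4)*(r^2 - 8*r + 15) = (r - 3)*(r + 4)*(r - 5)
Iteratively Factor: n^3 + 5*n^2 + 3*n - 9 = (n + 3)*(n^2 + 2*n - 3) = (n - 1)*(n + 3)*(n + 3)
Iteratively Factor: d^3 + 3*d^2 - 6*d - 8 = (d - 2)*(d^2 + 5*d + 4) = (d - 2)*(d + 4)*(d + 1)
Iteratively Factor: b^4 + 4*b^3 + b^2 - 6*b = (b + 3)*(b^3 + b^2 - 2*b) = (b + 2)*(b + 3)*(b^2 - b) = b*(b + 2)*(b + 3)*(b - 1)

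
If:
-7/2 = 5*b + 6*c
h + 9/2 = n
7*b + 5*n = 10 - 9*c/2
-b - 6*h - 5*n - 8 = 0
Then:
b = 117/82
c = -218/123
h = -119/41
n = 131/82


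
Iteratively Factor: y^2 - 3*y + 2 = (y - 2)*(y - 1)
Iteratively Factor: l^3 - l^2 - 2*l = (l - 2)*(l^2 + l) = (l - 2)*(l + 1)*(l)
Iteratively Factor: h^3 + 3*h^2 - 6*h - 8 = (h + 1)*(h^2 + 2*h - 8) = (h - 2)*(h + 1)*(h + 4)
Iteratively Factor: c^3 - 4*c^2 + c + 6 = (c - 2)*(c^2 - 2*c - 3) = (c - 2)*(c + 1)*(c - 3)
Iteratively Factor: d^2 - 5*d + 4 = (d - 4)*(d - 1)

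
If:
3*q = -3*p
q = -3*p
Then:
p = 0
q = 0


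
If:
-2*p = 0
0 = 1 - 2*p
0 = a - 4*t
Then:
No Solution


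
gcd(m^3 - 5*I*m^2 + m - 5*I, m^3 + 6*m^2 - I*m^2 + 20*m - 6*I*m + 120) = m - 5*I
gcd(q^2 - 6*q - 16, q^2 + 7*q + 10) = q + 2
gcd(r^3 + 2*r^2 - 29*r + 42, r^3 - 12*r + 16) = r - 2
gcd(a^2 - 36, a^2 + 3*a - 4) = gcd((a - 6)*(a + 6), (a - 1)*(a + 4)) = 1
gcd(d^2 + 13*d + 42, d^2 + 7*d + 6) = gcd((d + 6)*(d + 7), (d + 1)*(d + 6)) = d + 6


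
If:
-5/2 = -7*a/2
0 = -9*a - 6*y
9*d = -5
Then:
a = 5/7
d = -5/9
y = -15/14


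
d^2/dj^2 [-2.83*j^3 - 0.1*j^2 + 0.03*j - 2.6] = -16.98*j - 0.2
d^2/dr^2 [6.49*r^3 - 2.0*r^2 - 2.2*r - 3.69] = 38.94*r - 4.0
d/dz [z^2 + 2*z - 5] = 2*z + 2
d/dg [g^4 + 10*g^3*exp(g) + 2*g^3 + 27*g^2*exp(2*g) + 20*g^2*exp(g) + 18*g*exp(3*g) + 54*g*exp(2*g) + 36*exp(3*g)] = 10*g^3*exp(g) + 4*g^3 + 54*g^2*exp(2*g) + 50*g^2*exp(g) + 6*g^2 + 54*g*exp(3*g) + 162*g*exp(2*g) + 40*g*exp(g) + 126*exp(3*g) + 54*exp(2*g)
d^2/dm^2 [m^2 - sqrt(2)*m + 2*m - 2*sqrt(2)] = 2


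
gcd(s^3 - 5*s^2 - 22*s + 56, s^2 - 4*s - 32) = s + 4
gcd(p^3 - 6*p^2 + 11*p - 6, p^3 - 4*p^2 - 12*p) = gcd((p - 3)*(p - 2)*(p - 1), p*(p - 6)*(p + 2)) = 1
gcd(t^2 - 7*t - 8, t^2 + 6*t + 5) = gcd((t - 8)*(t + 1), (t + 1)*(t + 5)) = t + 1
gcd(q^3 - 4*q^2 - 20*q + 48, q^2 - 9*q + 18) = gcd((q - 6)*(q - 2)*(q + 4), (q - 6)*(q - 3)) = q - 6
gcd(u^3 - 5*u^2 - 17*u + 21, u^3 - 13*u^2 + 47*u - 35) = u^2 - 8*u + 7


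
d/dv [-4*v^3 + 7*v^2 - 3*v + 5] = -12*v^2 + 14*v - 3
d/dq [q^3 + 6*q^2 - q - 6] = 3*q^2 + 12*q - 1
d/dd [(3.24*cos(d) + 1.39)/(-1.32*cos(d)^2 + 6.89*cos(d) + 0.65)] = (-4.2768*cos(d)^2 - 3.6696*cos(d) + 7.4711)*sin(d)/(1.7424*cos(d)^4 - 18.1896*cos(d)^3 + 45.7561*cos(d)^2 + 8.957*cos(d) + 0.4225)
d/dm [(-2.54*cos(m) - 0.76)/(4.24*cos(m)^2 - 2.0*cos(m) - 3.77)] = (10.7696*sin(m)^2 - 6.4448*cos(m) - 18.8254)*sin(m)/(-4.24*cos(m)^2 + 2.0*cos(m) + 3.77)^2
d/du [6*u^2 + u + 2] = 12*u + 1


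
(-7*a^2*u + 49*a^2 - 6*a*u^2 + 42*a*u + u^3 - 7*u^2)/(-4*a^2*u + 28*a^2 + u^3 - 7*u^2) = (-7*a^2 - 6*a*u + u^2)/(-4*a^2 + u^2)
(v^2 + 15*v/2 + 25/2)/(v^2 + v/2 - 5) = (v + 5)/(v - 2)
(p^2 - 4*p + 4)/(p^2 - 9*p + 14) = (p - 2)/(p - 7)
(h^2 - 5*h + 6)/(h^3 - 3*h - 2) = (h - 3)/(h^2 + 2*h + 1)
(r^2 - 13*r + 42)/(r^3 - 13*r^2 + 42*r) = 1/r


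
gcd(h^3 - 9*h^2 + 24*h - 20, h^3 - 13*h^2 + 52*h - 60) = h^2 - 7*h + 10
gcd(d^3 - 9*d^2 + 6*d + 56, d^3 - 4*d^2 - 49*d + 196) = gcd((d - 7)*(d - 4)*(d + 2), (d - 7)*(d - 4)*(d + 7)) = d^2 - 11*d + 28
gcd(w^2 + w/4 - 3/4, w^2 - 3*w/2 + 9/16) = w - 3/4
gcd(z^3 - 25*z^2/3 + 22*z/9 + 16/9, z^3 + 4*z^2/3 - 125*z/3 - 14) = z + 1/3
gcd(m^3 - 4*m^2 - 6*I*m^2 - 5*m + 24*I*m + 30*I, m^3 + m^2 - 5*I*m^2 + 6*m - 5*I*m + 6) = m^2 + m*(1 - 6*I) - 6*I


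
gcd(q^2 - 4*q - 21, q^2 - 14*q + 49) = q - 7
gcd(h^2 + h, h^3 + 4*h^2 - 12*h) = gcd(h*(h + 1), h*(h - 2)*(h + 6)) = h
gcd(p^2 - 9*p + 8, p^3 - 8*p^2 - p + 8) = p^2 - 9*p + 8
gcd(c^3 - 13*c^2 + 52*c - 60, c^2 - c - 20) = c - 5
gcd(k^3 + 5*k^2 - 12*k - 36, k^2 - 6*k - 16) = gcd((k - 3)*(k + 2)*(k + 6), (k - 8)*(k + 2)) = k + 2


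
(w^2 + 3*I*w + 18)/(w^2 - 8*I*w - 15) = (w + 6*I)/(w - 5*I)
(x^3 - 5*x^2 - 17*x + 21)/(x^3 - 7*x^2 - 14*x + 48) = (x^2 - 8*x + 7)/(x^2 - 10*x + 16)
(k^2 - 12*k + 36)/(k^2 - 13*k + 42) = (k - 6)/(k - 7)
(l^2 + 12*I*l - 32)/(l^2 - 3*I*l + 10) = (l^2 + 12*I*l - 32)/(l^2 - 3*I*l + 10)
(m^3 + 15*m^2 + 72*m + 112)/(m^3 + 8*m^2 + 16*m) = (m + 7)/m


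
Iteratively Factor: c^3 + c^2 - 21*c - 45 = (c + 3)*(c^2 - 2*c - 15) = (c + 3)^2*(c - 5)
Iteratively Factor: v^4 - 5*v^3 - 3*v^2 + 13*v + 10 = (v - 5)*(v^3 - 3*v - 2) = (v - 5)*(v + 1)*(v^2 - v - 2) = (v - 5)*(v - 2)*(v + 1)*(v + 1)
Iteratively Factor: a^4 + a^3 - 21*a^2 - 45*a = (a)*(a^3 + a^2 - 21*a - 45) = a*(a + 3)*(a^2 - 2*a - 15) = a*(a - 5)*(a + 3)*(a + 3)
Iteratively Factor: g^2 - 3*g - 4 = (g - 4)*(g + 1)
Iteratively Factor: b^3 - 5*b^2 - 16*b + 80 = (b - 4)*(b^2 - b - 20) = (b - 5)*(b - 4)*(b + 4)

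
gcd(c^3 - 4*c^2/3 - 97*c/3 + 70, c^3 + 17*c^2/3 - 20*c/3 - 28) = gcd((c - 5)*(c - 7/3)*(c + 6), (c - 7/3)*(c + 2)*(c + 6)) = c^2 + 11*c/3 - 14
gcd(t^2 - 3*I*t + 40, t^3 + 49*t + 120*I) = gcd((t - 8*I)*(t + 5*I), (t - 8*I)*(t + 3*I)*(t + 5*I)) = t^2 - 3*I*t + 40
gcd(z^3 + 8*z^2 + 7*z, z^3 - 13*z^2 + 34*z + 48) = z + 1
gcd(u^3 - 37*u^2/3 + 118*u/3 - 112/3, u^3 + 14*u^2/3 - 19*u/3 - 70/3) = u - 7/3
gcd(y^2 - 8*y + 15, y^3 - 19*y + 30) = y - 3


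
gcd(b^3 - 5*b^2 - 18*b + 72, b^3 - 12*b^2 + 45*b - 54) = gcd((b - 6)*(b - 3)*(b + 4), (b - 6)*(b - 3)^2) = b^2 - 9*b + 18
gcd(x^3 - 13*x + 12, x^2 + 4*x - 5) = x - 1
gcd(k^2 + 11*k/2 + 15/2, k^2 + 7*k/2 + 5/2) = k + 5/2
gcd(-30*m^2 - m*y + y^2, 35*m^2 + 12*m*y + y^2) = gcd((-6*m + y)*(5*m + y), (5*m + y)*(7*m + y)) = 5*m + y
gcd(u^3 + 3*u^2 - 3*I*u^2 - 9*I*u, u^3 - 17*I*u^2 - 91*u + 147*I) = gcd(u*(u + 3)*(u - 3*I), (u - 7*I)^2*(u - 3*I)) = u - 3*I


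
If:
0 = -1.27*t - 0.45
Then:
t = -0.35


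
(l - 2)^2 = l^2 - 4*l + 4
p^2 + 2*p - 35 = (p - 5)*(p + 7)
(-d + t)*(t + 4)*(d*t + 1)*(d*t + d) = -d^3*t^3 - 5*d^3*t^2 - 4*d^3*t + d^2*t^4 + 5*d^2*t^3 + 3*d^2*t^2 - 5*d^2*t - 4*d^2 + d*t^3 + 5*d*t^2 + 4*d*t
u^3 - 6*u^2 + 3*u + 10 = (u - 5)*(u - 2)*(u + 1)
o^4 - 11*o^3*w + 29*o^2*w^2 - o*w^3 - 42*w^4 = (o - 7*w)*(o - 3*w)*(o - 2*w)*(o + w)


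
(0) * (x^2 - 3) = 0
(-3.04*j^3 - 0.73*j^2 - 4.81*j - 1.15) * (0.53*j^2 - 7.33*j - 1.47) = -1.6112*j^5 + 21.8963*j^4 + 7.2704*j^3 + 35.7209*j^2 + 15.5002*j + 1.6905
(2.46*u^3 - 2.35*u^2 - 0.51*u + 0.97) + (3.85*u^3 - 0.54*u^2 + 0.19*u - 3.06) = 6.31*u^3 - 2.89*u^2 - 0.32*u - 2.09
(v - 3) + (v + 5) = 2*v + 2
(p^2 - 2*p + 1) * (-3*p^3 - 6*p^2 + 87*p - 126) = -3*p^5 + 96*p^3 - 306*p^2 + 339*p - 126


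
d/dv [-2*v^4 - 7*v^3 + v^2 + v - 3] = -8*v^3 - 21*v^2 + 2*v + 1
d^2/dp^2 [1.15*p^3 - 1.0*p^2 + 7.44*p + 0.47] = 6.9*p - 2.0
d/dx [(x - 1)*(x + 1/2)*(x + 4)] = 3*x^2 + 7*x - 5/2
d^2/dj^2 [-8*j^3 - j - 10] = -48*j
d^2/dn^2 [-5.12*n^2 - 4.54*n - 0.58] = -10.2400000000000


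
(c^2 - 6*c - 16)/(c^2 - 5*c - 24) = (c + 2)/(c + 3)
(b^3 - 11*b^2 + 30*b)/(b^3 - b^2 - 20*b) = (b - 6)/(b + 4)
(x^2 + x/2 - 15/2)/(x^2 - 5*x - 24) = (x - 5/2)/(x - 8)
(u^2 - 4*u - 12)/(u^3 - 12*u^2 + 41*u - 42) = (u^2 - 4*u - 12)/(u^3 - 12*u^2 + 41*u - 42)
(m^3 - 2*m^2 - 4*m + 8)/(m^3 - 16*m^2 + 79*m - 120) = (m^3 - 2*m^2 - 4*m + 8)/(m^3 - 16*m^2 + 79*m - 120)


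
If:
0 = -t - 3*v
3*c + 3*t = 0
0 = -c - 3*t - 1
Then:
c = 1/2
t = -1/2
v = 1/6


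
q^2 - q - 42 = (q - 7)*(q + 6)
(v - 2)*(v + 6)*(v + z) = v^3 + v^2*z + 4*v^2 + 4*v*z - 12*v - 12*z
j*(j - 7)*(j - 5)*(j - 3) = j^4 - 15*j^3 + 71*j^2 - 105*j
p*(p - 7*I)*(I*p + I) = I*p^3 + 7*p^2 + I*p^2 + 7*p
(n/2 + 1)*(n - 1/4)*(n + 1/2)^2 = n^4/2 + 11*n^3/8 + 3*n^2/4 - n/32 - 1/16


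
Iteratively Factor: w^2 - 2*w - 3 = (w + 1)*(w - 3)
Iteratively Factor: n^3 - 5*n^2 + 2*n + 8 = (n + 1)*(n^2 - 6*n + 8) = (n - 4)*(n + 1)*(n - 2)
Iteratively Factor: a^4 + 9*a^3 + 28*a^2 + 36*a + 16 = (a + 2)*(a^3 + 7*a^2 + 14*a + 8) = (a + 2)*(a + 4)*(a^2 + 3*a + 2) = (a + 1)*(a + 2)*(a + 4)*(a + 2)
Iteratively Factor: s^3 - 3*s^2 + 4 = (s - 2)*(s^2 - s - 2) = (s - 2)^2*(s + 1)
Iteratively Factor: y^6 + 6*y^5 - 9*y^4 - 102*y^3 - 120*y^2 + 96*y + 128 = (y - 4)*(y^5 + 10*y^4 + 31*y^3 + 22*y^2 - 32*y - 32) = (y - 4)*(y + 1)*(y^4 + 9*y^3 + 22*y^2 - 32) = (y - 4)*(y + 1)*(y + 4)*(y^3 + 5*y^2 + 2*y - 8) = (y - 4)*(y - 1)*(y + 1)*(y + 4)*(y^2 + 6*y + 8) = (y - 4)*(y - 1)*(y + 1)*(y + 4)^2*(y + 2)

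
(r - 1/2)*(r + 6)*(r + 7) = r^3 + 25*r^2/2 + 71*r/2 - 21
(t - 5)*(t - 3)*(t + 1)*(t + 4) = t^4 - 3*t^3 - 21*t^2 + 43*t + 60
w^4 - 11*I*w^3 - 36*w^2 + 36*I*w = w*(w - 6*I)*(w - 3*I)*(w - 2*I)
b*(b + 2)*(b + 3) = b^3 + 5*b^2 + 6*b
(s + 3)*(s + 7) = s^2 + 10*s + 21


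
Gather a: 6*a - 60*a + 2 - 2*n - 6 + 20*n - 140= -54*a + 18*n - 144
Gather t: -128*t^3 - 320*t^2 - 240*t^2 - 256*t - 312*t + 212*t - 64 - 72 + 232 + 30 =-128*t^3 - 560*t^2 - 356*t + 126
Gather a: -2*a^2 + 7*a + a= -2*a^2 + 8*a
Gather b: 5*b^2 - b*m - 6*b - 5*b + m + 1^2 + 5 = 5*b^2 + b*(-m - 11) + m + 6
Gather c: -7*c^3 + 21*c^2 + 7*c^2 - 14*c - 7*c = -7*c^3 + 28*c^2 - 21*c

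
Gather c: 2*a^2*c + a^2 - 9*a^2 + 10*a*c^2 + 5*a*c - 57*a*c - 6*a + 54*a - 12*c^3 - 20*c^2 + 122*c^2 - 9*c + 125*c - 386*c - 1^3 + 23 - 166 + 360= -8*a^2 + 48*a - 12*c^3 + c^2*(10*a + 102) + c*(2*a^2 - 52*a - 270) + 216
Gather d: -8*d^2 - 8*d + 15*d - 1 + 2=-8*d^2 + 7*d + 1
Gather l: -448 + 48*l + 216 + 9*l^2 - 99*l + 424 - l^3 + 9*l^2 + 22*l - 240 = -l^3 + 18*l^2 - 29*l - 48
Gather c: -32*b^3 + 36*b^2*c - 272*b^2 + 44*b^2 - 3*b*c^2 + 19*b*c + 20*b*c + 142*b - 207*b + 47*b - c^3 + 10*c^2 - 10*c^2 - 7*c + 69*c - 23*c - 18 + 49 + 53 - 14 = -32*b^3 - 228*b^2 - 3*b*c^2 - 18*b - c^3 + c*(36*b^2 + 39*b + 39) + 70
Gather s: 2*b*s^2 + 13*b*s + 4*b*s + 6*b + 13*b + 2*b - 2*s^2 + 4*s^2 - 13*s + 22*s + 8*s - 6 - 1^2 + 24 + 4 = 21*b + s^2*(2*b + 2) + s*(17*b + 17) + 21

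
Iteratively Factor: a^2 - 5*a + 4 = (a - 1)*(a - 4)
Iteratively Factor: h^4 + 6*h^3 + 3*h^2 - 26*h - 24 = (h + 4)*(h^3 + 2*h^2 - 5*h - 6) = (h - 2)*(h + 4)*(h^2 + 4*h + 3) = (h - 2)*(h + 3)*(h + 4)*(h + 1)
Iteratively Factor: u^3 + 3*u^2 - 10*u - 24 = (u + 2)*(u^2 + u - 12) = (u + 2)*(u + 4)*(u - 3)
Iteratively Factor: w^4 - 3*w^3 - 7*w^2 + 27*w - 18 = (w - 1)*(w^3 - 2*w^2 - 9*w + 18) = (w - 3)*(w - 1)*(w^2 + w - 6) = (w - 3)*(w - 2)*(w - 1)*(w + 3)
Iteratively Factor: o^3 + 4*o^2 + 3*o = (o)*(o^2 + 4*o + 3) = o*(o + 3)*(o + 1)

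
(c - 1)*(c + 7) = c^2 + 6*c - 7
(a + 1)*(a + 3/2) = a^2 + 5*a/2 + 3/2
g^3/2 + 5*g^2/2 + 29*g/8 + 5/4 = (g/2 + 1/4)*(g + 2)*(g + 5/2)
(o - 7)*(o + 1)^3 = o^4 - 4*o^3 - 18*o^2 - 20*o - 7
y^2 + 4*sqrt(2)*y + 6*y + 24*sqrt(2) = (y + 6)*(y + 4*sqrt(2))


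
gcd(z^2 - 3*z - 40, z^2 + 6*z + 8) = 1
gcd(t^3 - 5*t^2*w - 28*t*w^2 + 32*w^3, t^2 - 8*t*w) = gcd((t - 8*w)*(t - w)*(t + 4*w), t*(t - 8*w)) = t - 8*w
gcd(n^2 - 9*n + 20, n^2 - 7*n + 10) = n - 5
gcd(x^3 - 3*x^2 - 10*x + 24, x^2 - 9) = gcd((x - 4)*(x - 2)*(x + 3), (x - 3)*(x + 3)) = x + 3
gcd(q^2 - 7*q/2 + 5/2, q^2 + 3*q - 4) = q - 1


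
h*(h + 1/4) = h^2 + h/4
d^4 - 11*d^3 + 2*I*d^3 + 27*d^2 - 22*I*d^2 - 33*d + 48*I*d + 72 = (d - 8)*(d - 3)*(d - I)*(d + 3*I)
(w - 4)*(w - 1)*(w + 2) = w^3 - 3*w^2 - 6*w + 8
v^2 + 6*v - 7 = (v - 1)*(v + 7)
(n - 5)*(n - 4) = n^2 - 9*n + 20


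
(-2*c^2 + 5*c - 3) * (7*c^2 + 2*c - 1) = -14*c^4 + 31*c^3 - 9*c^2 - 11*c + 3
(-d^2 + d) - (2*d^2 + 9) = -3*d^2 + d - 9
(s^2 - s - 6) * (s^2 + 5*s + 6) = s^4 + 4*s^3 - 5*s^2 - 36*s - 36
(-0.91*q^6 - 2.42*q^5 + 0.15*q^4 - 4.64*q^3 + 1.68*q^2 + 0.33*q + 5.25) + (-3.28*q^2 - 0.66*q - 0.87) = -0.91*q^6 - 2.42*q^5 + 0.15*q^4 - 4.64*q^3 - 1.6*q^2 - 0.33*q + 4.38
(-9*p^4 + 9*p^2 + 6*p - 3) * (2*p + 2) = -18*p^5 - 18*p^4 + 18*p^3 + 30*p^2 + 6*p - 6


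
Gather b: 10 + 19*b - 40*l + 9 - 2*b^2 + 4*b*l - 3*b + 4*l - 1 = -2*b^2 + b*(4*l + 16) - 36*l + 18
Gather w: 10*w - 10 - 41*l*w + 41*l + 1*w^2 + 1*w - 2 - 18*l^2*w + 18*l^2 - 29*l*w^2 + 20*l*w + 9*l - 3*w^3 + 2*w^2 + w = 18*l^2 + 50*l - 3*w^3 + w^2*(3 - 29*l) + w*(-18*l^2 - 21*l + 12) - 12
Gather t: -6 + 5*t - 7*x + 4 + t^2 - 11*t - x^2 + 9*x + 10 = t^2 - 6*t - x^2 + 2*x + 8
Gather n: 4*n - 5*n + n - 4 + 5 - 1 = 0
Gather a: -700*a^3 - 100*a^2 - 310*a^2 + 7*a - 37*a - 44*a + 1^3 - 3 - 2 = -700*a^3 - 410*a^2 - 74*a - 4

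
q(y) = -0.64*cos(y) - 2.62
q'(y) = 0.64*sin(y)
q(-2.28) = -2.20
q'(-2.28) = -0.49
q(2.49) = -2.11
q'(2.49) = 0.39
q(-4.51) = -2.49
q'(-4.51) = 0.63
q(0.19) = -3.25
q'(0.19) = 0.12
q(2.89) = -2.00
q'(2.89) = 0.16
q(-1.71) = -2.53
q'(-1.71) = -0.63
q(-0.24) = -3.24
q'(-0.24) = -0.15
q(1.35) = -2.76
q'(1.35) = 0.62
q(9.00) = -2.04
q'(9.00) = 0.26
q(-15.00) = -2.13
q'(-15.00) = -0.42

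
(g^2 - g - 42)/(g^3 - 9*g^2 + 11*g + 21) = (g + 6)/(g^2 - 2*g - 3)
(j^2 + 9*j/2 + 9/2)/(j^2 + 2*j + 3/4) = 2*(j + 3)/(2*j + 1)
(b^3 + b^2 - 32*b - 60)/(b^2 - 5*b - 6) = (b^2 + 7*b + 10)/(b + 1)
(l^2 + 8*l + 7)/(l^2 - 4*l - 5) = (l + 7)/(l - 5)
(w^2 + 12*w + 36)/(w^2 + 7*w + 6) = (w + 6)/(w + 1)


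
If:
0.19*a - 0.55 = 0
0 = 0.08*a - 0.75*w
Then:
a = 2.89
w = 0.31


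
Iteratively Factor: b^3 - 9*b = (b + 3)*(b^2 - 3*b) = b*(b + 3)*(b - 3)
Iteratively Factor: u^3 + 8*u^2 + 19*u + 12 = (u + 4)*(u^2 + 4*u + 3) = (u + 1)*(u + 4)*(u + 3)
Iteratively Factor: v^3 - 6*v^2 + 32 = (v - 4)*(v^2 - 2*v - 8) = (v - 4)^2*(v + 2)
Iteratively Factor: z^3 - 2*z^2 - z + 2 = (z - 2)*(z^2 - 1) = (z - 2)*(z - 1)*(z + 1)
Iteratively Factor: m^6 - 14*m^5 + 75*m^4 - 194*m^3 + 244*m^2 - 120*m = (m - 2)*(m^5 - 12*m^4 + 51*m^3 - 92*m^2 + 60*m) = (m - 2)^2*(m^4 - 10*m^3 + 31*m^2 - 30*m) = (m - 5)*(m - 2)^2*(m^3 - 5*m^2 + 6*m) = (m - 5)*(m - 2)^3*(m^2 - 3*m) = m*(m - 5)*(m - 2)^3*(m - 3)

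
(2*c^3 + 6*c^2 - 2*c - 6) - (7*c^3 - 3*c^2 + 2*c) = -5*c^3 + 9*c^2 - 4*c - 6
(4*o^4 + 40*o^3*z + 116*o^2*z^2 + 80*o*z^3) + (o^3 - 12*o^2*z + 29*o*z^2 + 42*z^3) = 4*o^4 + 40*o^3*z + o^3 + 116*o^2*z^2 - 12*o^2*z + 80*o*z^3 + 29*o*z^2 + 42*z^3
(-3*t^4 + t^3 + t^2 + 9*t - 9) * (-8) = 24*t^4 - 8*t^3 - 8*t^2 - 72*t + 72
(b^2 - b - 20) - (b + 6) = b^2 - 2*b - 26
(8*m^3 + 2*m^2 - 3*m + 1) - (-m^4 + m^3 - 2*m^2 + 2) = m^4 + 7*m^3 + 4*m^2 - 3*m - 1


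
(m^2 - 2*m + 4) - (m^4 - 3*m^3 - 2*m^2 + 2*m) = -m^4 + 3*m^3 + 3*m^2 - 4*m + 4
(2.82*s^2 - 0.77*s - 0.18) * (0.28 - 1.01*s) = -2.8482*s^3 + 1.5673*s^2 - 0.0338*s - 0.0504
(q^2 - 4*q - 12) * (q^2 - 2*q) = q^4 - 6*q^3 - 4*q^2 + 24*q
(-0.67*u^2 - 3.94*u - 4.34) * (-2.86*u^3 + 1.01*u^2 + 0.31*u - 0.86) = 1.9162*u^5 + 10.5917*u^4 + 8.2253*u^3 - 5.0286*u^2 + 2.043*u + 3.7324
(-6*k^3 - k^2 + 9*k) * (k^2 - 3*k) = -6*k^5 + 17*k^4 + 12*k^3 - 27*k^2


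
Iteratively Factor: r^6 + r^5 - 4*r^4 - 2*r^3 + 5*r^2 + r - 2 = (r + 1)*(r^5 - 4*r^3 + 2*r^2 + 3*r - 2) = (r - 1)*(r + 1)*(r^4 + r^3 - 3*r^2 - r + 2) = (r - 1)*(r + 1)^2*(r^3 - 3*r + 2) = (r - 1)*(r + 1)^2*(r + 2)*(r^2 - 2*r + 1) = (r - 1)^2*(r + 1)^2*(r + 2)*(r - 1)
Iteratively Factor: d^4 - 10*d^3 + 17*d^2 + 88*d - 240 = (d - 4)*(d^3 - 6*d^2 - 7*d + 60) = (d - 5)*(d - 4)*(d^2 - d - 12) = (d - 5)*(d - 4)*(d + 3)*(d - 4)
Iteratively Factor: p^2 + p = (p)*(p + 1)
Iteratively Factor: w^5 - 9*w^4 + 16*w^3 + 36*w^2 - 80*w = (w - 2)*(w^4 - 7*w^3 + 2*w^2 + 40*w) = (w - 5)*(w - 2)*(w^3 - 2*w^2 - 8*w) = w*(w - 5)*(w - 2)*(w^2 - 2*w - 8) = w*(w - 5)*(w - 4)*(w - 2)*(w + 2)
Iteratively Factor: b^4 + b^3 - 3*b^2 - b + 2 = (b + 1)*(b^3 - 3*b + 2) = (b - 1)*(b + 1)*(b^2 + b - 2) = (b - 1)^2*(b + 1)*(b + 2)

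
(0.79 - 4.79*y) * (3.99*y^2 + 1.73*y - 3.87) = -19.1121*y^3 - 5.1346*y^2 + 19.904*y - 3.0573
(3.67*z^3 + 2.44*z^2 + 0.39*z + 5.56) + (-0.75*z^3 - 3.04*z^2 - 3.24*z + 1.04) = 2.92*z^3 - 0.6*z^2 - 2.85*z + 6.6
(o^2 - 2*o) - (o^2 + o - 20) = 20 - 3*o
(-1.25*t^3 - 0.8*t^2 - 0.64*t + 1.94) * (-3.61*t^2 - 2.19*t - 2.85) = 4.5125*t^5 + 5.6255*t^4 + 7.6249*t^3 - 3.3218*t^2 - 2.4246*t - 5.529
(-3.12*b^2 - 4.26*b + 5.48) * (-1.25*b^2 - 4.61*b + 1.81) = 3.9*b^4 + 19.7082*b^3 + 7.1414*b^2 - 32.9734*b + 9.9188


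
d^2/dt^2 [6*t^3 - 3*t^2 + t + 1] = 36*t - 6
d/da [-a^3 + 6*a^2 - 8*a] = -3*a^2 + 12*a - 8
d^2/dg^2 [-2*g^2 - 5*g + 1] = -4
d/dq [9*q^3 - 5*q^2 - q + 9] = 27*q^2 - 10*q - 1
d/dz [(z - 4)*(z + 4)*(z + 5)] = 3*z^2 + 10*z - 16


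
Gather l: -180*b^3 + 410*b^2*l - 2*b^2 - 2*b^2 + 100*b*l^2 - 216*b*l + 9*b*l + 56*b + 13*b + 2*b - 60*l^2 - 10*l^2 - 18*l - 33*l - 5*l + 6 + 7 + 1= -180*b^3 - 4*b^2 + 71*b + l^2*(100*b - 70) + l*(410*b^2 - 207*b - 56) + 14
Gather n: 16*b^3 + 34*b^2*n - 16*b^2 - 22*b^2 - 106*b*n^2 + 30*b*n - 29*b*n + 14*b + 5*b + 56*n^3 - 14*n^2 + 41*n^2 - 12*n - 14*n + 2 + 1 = 16*b^3 - 38*b^2 + 19*b + 56*n^3 + n^2*(27 - 106*b) + n*(34*b^2 + b - 26) + 3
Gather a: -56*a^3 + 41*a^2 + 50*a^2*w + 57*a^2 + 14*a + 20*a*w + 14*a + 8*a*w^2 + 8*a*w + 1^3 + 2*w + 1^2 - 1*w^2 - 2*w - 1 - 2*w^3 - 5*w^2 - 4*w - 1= -56*a^3 + a^2*(50*w + 98) + a*(8*w^2 + 28*w + 28) - 2*w^3 - 6*w^2 - 4*w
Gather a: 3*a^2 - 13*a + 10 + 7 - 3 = 3*a^2 - 13*a + 14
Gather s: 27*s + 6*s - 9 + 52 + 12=33*s + 55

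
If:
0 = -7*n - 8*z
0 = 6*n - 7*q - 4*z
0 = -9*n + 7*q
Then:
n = 0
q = 0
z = 0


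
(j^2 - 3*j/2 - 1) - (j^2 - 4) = 3 - 3*j/2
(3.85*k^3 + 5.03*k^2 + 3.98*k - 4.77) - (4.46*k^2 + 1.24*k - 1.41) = 3.85*k^3 + 0.57*k^2 + 2.74*k - 3.36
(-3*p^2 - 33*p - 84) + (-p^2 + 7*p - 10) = -4*p^2 - 26*p - 94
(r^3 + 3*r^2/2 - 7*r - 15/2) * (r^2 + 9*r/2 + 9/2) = r^5 + 6*r^4 + 17*r^3/4 - 129*r^2/4 - 261*r/4 - 135/4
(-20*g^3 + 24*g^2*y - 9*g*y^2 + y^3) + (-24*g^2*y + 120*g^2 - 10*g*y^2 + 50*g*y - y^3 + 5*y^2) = -20*g^3 + 120*g^2 - 19*g*y^2 + 50*g*y + 5*y^2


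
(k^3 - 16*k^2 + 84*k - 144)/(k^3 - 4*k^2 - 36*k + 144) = (k - 6)/(k + 6)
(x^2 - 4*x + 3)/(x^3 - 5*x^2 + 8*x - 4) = (x - 3)/(x^2 - 4*x + 4)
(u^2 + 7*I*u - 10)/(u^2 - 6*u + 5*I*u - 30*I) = (u + 2*I)/(u - 6)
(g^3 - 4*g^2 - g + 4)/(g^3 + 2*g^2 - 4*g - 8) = (g^3 - 4*g^2 - g + 4)/(g^3 + 2*g^2 - 4*g - 8)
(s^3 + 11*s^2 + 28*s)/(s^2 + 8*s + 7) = s*(s + 4)/(s + 1)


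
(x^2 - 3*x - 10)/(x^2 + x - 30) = (x + 2)/(x + 6)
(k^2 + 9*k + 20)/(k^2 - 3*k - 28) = (k + 5)/(k - 7)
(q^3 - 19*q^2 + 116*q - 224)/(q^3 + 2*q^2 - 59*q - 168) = (q^2 - 11*q + 28)/(q^2 + 10*q + 21)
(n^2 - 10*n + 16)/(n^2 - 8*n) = (n - 2)/n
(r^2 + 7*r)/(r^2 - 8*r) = (r + 7)/(r - 8)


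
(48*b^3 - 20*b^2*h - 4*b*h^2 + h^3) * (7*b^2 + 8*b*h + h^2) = 336*b^5 + 244*b^4*h - 140*b^3*h^2 - 45*b^2*h^3 + 4*b*h^4 + h^5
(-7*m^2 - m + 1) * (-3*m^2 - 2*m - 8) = 21*m^4 + 17*m^3 + 55*m^2 + 6*m - 8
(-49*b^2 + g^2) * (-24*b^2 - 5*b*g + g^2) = 1176*b^4 + 245*b^3*g - 73*b^2*g^2 - 5*b*g^3 + g^4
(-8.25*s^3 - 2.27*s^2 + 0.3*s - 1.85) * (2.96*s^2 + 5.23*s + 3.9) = -24.42*s^5 - 49.8667*s^4 - 43.1591*s^3 - 12.76*s^2 - 8.5055*s - 7.215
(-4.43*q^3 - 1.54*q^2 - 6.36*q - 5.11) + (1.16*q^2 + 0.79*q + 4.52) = -4.43*q^3 - 0.38*q^2 - 5.57*q - 0.590000000000001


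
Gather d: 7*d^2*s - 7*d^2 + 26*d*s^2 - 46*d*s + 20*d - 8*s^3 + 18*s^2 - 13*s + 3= d^2*(7*s - 7) + d*(26*s^2 - 46*s + 20) - 8*s^3 + 18*s^2 - 13*s + 3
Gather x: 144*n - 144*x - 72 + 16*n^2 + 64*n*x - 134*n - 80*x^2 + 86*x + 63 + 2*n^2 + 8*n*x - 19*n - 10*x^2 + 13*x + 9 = 18*n^2 - 9*n - 90*x^2 + x*(72*n - 45)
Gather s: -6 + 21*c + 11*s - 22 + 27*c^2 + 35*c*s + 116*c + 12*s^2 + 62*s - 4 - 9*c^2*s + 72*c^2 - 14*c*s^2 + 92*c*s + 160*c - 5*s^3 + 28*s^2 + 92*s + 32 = 99*c^2 + 297*c - 5*s^3 + s^2*(40 - 14*c) + s*(-9*c^2 + 127*c + 165)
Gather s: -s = -s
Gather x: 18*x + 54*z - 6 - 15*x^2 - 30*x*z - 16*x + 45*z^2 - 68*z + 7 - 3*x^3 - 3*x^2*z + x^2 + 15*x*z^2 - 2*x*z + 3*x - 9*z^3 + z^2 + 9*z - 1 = -3*x^3 + x^2*(-3*z - 14) + x*(15*z^2 - 32*z + 5) - 9*z^3 + 46*z^2 - 5*z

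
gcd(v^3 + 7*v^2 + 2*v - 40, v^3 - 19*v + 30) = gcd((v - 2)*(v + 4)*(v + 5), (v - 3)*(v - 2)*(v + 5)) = v^2 + 3*v - 10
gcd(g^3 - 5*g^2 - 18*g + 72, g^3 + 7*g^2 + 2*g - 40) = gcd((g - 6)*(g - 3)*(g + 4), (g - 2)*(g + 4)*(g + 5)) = g + 4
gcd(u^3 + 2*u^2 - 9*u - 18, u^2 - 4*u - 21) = u + 3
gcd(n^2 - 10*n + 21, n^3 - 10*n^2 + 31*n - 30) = n - 3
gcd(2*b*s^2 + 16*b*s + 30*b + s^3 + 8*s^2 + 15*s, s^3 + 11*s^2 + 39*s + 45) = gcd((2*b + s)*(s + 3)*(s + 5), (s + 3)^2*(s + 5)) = s^2 + 8*s + 15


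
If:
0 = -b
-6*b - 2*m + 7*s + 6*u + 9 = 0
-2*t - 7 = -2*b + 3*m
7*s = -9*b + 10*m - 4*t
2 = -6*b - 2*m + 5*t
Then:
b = 0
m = -39/19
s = -358/133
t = -8/19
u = 109/114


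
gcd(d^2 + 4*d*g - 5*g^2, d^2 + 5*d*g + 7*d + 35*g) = d + 5*g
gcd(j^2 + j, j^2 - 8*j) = j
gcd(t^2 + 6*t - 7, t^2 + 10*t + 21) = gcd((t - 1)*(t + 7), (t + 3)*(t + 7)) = t + 7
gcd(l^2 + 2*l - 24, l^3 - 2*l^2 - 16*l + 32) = l - 4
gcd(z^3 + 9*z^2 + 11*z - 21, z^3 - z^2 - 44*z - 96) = z + 3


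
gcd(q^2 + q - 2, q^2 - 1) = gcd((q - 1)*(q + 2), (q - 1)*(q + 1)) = q - 1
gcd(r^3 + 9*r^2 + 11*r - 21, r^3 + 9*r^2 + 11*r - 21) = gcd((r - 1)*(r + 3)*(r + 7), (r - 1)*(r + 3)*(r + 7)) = r^3 + 9*r^2 + 11*r - 21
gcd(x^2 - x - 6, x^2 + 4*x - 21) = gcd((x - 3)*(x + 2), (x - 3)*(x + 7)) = x - 3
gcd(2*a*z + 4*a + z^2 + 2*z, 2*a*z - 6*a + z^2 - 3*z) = 2*a + z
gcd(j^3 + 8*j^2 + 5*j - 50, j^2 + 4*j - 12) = j - 2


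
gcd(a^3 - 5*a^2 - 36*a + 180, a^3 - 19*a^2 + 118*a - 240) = a^2 - 11*a + 30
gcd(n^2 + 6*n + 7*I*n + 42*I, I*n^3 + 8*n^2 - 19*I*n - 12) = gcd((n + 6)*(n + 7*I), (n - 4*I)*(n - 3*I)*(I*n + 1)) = 1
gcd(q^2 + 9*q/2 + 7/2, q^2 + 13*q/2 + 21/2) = q + 7/2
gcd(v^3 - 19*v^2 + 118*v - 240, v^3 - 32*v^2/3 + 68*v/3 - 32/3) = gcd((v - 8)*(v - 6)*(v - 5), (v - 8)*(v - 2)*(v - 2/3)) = v - 8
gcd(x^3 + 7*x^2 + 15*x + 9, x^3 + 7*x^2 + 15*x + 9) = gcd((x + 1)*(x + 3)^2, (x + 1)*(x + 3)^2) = x^3 + 7*x^2 + 15*x + 9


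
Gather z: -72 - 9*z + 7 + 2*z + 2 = -7*z - 63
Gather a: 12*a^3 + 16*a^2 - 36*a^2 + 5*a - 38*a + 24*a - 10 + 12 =12*a^3 - 20*a^2 - 9*a + 2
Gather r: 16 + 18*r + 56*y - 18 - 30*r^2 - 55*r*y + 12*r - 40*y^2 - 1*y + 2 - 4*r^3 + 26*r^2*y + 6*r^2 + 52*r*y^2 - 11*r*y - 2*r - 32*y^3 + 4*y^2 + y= -4*r^3 + r^2*(26*y - 24) + r*(52*y^2 - 66*y + 28) - 32*y^3 - 36*y^2 + 56*y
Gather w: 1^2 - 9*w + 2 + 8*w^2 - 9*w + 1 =8*w^2 - 18*w + 4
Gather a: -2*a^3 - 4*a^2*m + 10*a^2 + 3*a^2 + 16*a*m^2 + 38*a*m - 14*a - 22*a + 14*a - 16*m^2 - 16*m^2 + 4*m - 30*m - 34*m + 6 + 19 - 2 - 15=-2*a^3 + a^2*(13 - 4*m) + a*(16*m^2 + 38*m - 22) - 32*m^2 - 60*m + 8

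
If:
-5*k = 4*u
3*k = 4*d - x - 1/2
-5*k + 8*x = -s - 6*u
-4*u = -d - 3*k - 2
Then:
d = 8*x/35 - 2/35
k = -x/35 - 17/70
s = -117*x/14 - 85/28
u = x/28 + 17/56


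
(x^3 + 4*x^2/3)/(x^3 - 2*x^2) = (x + 4/3)/(x - 2)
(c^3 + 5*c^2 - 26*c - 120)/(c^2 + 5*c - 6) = (c^2 - c - 20)/(c - 1)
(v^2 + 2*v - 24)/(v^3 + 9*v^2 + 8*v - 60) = (v - 4)/(v^2 + 3*v - 10)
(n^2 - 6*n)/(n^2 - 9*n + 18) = n/(n - 3)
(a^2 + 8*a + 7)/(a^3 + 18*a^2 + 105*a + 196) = (a + 1)/(a^2 + 11*a + 28)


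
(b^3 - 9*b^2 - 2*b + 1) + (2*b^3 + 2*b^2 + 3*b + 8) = 3*b^3 - 7*b^2 + b + 9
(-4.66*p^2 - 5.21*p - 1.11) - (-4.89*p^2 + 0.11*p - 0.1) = 0.23*p^2 - 5.32*p - 1.01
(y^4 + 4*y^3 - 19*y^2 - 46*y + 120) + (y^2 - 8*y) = y^4 + 4*y^3 - 18*y^2 - 54*y + 120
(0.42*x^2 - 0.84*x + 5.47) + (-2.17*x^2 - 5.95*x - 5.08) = -1.75*x^2 - 6.79*x + 0.39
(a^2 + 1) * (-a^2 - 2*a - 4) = -a^4 - 2*a^3 - 5*a^2 - 2*a - 4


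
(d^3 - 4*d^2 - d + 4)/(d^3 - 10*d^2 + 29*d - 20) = (d + 1)/(d - 5)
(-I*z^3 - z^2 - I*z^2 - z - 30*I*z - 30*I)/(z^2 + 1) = (-I*z^3 - z^2 - I*z^2 - z - 30*I*z - 30*I)/(z^2 + 1)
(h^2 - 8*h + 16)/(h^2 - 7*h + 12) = (h - 4)/(h - 3)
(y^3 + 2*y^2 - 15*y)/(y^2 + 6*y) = (y^2 + 2*y - 15)/(y + 6)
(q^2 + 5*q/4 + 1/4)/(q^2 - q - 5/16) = 4*(q + 1)/(4*q - 5)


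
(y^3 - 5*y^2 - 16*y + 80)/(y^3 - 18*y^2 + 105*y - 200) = (y^2 - 16)/(y^2 - 13*y + 40)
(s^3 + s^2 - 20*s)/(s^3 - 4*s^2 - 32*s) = (-s^2 - s + 20)/(-s^2 + 4*s + 32)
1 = 1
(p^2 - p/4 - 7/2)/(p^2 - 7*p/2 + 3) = (4*p + 7)/(2*(2*p - 3))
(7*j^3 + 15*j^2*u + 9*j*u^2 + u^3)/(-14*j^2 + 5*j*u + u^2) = (j^2 + 2*j*u + u^2)/(-2*j + u)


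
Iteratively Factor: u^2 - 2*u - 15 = (u + 3)*(u - 5)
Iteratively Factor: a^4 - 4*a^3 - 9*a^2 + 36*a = (a - 3)*(a^3 - a^2 - 12*a) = (a - 3)*(a + 3)*(a^2 - 4*a) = (a - 4)*(a - 3)*(a + 3)*(a)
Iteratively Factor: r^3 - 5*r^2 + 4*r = (r - 4)*(r^2 - r) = r*(r - 4)*(r - 1)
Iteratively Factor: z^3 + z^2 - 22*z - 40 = (z + 2)*(z^2 - z - 20) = (z - 5)*(z + 2)*(z + 4)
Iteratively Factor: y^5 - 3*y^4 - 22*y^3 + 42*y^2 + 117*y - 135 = (y + 3)*(y^4 - 6*y^3 - 4*y^2 + 54*y - 45) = (y + 3)^2*(y^3 - 9*y^2 + 23*y - 15) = (y - 5)*(y + 3)^2*(y^2 - 4*y + 3) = (y - 5)*(y - 1)*(y + 3)^2*(y - 3)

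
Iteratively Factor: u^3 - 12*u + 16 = (u - 2)*(u^2 + 2*u - 8) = (u - 2)^2*(u + 4)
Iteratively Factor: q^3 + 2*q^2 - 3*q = (q - 1)*(q^2 + 3*q) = (q - 1)*(q + 3)*(q)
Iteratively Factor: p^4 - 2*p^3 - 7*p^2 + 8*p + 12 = (p + 2)*(p^3 - 4*p^2 + p + 6) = (p + 1)*(p + 2)*(p^2 - 5*p + 6) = (p - 3)*(p + 1)*(p + 2)*(p - 2)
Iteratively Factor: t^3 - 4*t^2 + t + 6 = (t - 3)*(t^2 - t - 2) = (t - 3)*(t - 2)*(t + 1)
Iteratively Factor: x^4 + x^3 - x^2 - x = (x)*(x^3 + x^2 - x - 1) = x*(x + 1)*(x^2 - 1) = x*(x + 1)^2*(x - 1)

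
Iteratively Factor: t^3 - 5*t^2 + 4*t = (t)*(t^2 - 5*t + 4) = t*(t - 4)*(t - 1)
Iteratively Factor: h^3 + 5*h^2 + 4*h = (h + 1)*(h^2 + 4*h) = h*(h + 1)*(h + 4)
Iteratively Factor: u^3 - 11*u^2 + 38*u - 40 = (u - 5)*(u^2 - 6*u + 8) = (u - 5)*(u - 4)*(u - 2)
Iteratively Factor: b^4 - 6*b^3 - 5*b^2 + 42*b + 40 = (b - 4)*(b^3 - 2*b^2 - 13*b - 10) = (b - 4)*(b + 1)*(b^2 - 3*b - 10) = (b - 4)*(b + 1)*(b + 2)*(b - 5)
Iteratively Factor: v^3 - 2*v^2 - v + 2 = (v - 1)*(v^2 - v - 2) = (v - 2)*(v - 1)*(v + 1)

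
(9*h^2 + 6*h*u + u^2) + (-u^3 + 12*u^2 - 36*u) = 9*h^2 + 6*h*u - u^3 + 13*u^2 - 36*u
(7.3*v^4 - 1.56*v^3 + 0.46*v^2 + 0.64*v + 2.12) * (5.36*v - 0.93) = 39.128*v^5 - 15.1506*v^4 + 3.9164*v^3 + 3.0026*v^2 + 10.768*v - 1.9716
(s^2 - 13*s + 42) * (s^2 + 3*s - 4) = s^4 - 10*s^3 - s^2 + 178*s - 168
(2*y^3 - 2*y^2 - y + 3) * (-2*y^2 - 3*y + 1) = -4*y^5 - 2*y^4 + 10*y^3 - 5*y^2 - 10*y + 3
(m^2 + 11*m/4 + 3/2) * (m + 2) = m^3 + 19*m^2/4 + 7*m + 3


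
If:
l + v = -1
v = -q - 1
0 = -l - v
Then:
No Solution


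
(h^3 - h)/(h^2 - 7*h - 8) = h*(h - 1)/(h - 8)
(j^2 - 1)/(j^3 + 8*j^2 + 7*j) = (j - 1)/(j*(j + 7))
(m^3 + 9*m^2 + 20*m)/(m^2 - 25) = m*(m + 4)/(m - 5)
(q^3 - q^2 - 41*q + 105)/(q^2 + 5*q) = (q^3 - q^2 - 41*q + 105)/(q*(q + 5))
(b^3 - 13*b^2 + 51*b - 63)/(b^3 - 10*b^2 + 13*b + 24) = (b^2 - 10*b + 21)/(b^2 - 7*b - 8)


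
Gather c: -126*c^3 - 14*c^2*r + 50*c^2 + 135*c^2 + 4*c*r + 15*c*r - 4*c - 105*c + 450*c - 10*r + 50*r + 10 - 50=-126*c^3 + c^2*(185 - 14*r) + c*(19*r + 341) + 40*r - 40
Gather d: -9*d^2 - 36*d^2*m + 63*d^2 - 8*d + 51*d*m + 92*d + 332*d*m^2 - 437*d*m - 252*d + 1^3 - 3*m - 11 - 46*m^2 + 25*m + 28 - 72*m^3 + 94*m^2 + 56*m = d^2*(54 - 36*m) + d*(332*m^2 - 386*m - 168) - 72*m^3 + 48*m^2 + 78*m + 18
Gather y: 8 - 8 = 0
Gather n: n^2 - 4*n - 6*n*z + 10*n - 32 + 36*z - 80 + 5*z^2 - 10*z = n^2 + n*(6 - 6*z) + 5*z^2 + 26*z - 112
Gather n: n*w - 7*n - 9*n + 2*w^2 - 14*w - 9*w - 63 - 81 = n*(w - 16) + 2*w^2 - 23*w - 144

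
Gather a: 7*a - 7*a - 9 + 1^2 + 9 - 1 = 0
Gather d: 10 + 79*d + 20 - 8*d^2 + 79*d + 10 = -8*d^2 + 158*d + 40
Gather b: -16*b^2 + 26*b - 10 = -16*b^2 + 26*b - 10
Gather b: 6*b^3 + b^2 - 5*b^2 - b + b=6*b^3 - 4*b^2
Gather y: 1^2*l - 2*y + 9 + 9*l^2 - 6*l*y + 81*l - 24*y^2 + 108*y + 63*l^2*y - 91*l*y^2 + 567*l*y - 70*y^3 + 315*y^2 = 9*l^2 + 82*l - 70*y^3 + y^2*(291 - 91*l) + y*(63*l^2 + 561*l + 106) + 9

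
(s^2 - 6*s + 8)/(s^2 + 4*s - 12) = (s - 4)/(s + 6)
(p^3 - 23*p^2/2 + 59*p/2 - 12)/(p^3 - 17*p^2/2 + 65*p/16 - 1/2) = 8*(2*p^2 - 7*p + 3)/(16*p^2 - 8*p + 1)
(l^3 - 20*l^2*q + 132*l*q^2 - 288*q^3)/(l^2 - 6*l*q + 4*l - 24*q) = (l^2 - 14*l*q + 48*q^2)/(l + 4)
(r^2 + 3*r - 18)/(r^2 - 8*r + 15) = (r + 6)/(r - 5)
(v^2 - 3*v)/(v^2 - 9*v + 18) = v/(v - 6)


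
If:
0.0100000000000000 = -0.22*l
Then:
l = -0.05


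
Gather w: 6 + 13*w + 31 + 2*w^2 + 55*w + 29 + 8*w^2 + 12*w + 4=10*w^2 + 80*w + 70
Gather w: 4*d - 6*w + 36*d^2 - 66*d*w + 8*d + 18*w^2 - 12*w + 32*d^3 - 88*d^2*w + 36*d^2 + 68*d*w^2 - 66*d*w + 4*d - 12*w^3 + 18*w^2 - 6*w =32*d^3 + 72*d^2 + 16*d - 12*w^3 + w^2*(68*d + 36) + w*(-88*d^2 - 132*d - 24)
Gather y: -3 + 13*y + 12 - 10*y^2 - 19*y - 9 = -10*y^2 - 6*y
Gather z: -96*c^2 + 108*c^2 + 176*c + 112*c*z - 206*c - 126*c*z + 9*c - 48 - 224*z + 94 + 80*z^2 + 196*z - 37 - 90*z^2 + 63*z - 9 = 12*c^2 - 21*c - 10*z^2 + z*(35 - 14*c)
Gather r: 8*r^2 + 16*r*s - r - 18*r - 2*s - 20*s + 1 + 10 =8*r^2 + r*(16*s - 19) - 22*s + 11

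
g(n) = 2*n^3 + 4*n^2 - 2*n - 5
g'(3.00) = 76.00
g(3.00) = 79.00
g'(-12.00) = 766.00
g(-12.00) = -2861.00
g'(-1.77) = 2.64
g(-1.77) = -0.02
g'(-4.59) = 87.69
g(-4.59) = -104.95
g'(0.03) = -1.75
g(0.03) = -5.06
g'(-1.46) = -0.89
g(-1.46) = 0.22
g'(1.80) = 31.84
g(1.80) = 16.02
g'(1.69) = 28.66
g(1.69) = 12.70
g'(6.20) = 278.24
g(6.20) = 613.02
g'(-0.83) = -4.51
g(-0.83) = -1.73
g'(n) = 6*n^2 + 8*n - 2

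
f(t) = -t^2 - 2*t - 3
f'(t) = -2*t - 2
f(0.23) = -3.51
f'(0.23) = -2.46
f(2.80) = -16.44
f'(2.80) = -7.60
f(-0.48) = -2.27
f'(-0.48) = -1.04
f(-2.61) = -4.59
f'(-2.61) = 3.22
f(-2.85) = -5.42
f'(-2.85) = 3.70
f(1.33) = -7.43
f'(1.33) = -4.66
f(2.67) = -15.47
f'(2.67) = -7.34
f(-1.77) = -2.59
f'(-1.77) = 1.54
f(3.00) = -18.00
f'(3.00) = -8.00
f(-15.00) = -198.00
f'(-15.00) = 28.00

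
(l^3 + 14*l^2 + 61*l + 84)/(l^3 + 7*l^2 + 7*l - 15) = (l^2 + 11*l + 28)/(l^2 + 4*l - 5)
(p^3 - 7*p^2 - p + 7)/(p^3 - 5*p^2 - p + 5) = (p - 7)/(p - 5)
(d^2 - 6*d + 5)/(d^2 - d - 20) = (d - 1)/(d + 4)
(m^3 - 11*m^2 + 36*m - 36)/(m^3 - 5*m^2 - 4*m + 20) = (m^2 - 9*m + 18)/(m^2 - 3*m - 10)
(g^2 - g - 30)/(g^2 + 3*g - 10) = (g - 6)/(g - 2)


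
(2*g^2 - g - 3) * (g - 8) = 2*g^3 - 17*g^2 + 5*g + 24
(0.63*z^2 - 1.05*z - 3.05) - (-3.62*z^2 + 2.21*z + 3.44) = 4.25*z^2 - 3.26*z - 6.49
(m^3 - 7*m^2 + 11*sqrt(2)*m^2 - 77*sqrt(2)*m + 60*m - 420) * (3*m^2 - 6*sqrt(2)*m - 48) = 3*m^5 - 21*m^4 + 27*sqrt(2)*m^4 - 189*sqrt(2)*m^3 - 888*sqrt(2)*m^2 - 2880*m + 6216*sqrt(2)*m + 20160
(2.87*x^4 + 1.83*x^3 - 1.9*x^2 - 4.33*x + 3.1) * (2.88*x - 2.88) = 8.2656*x^5 - 2.9952*x^4 - 10.7424*x^3 - 6.9984*x^2 + 21.3984*x - 8.928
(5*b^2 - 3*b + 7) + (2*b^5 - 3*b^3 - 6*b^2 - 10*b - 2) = 2*b^5 - 3*b^3 - b^2 - 13*b + 5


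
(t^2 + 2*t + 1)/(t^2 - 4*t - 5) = (t + 1)/(t - 5)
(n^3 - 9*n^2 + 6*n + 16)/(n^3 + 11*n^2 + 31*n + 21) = (n^2 - 10*n + 16)/(n^2 + 10*n + 21)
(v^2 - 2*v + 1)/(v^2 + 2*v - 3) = (v - 1)/(v + 3)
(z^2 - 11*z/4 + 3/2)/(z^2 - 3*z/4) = (z - 2)/z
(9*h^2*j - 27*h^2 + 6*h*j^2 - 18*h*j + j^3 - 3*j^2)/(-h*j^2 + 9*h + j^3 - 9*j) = (-9*h^2 - 6*h*j - j^2)/(h*j + 3*h - j^2 - 3*j)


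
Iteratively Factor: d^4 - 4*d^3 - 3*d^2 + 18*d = (d + 2)*(d^3 - 6*d^2 + 9*d) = (d - 3)*(d + 2)*(d^2 - 3*d) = (d - 3)^2*(d + 2)*(d)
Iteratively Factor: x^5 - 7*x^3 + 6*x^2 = (x - 2)*(x^4 + 2*x^3 - 3*x^2) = (x - 2)*(x - 1)*(x^3 + 3*x^2) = x*(x - 2)*(x - 1)*(x^2 + 3*x) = x*(x - 2)*(x - 1)*(x + 3)*(x)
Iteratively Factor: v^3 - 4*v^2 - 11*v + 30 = (v - 5)*(v^2 + v - 6) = (v - 5)*(v - 2)*(v + 3)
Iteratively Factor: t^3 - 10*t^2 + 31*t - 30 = (t - 3)*(t^2 - 7*t + 10) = (t - 3)*(t - 2)*(t - 5)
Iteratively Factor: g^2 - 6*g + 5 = (g - 5)*(g - 1)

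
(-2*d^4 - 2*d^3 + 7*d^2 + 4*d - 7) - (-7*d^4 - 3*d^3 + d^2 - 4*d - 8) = 5*d^4 + d^3 + 6*d^2 + 8*d + 1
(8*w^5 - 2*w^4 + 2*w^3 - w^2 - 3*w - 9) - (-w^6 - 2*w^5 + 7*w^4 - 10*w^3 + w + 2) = w^6 + 10*w^5 - 9*w^4 + 12*w^3 - w^2 - 4*w - 11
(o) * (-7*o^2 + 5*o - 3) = -7*o^3 + 5*o^2 - 3*o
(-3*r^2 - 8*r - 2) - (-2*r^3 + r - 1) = 2*r^3 - 3*r^2 - 9*r - 1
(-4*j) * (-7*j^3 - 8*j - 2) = 28*j^4 + 32*j^2 + 8*j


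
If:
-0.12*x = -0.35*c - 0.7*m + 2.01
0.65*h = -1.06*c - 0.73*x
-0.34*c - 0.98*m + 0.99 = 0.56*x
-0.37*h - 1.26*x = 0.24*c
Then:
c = -11.17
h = 23.62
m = 7.63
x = -4.81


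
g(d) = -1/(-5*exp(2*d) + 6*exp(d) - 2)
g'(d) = -(10*exp(2*d) - 6*exp(d))/(-5*exp(2*d) + 6*exp(d) - 2)^2 = (6 - 10*exp(d))*exp(d)/(5*exp(2*d) - 6*exp(d) + 2)^2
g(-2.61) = 0.63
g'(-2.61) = 0.15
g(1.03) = 0.04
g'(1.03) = -0.10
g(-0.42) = 4.62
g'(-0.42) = -8.01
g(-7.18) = 0.50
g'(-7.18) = 0.00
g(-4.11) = 0.53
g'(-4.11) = 0.03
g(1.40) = 0.02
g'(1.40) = -0.04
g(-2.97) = 0.59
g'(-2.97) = 0.10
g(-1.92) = 0.81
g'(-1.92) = 0.44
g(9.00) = 0.00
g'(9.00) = 0.00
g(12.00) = 0.00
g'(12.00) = 0.00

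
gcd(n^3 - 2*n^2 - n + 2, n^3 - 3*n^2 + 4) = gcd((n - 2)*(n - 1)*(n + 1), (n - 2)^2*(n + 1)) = n^2 - n - 2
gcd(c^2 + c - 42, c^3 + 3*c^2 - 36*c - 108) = c - 6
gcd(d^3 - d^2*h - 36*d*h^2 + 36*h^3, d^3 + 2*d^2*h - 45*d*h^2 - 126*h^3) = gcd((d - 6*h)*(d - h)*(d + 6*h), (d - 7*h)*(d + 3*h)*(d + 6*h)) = d + 6*h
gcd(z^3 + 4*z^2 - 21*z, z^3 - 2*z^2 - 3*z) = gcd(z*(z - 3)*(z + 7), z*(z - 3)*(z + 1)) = z^2 - 3*z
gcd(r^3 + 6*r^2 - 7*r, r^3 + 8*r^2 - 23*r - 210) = r + 7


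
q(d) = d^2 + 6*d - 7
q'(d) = 2*d + 6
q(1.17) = 1.39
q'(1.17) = 8.34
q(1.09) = 0.73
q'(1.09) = 8.18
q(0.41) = -4.37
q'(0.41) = 6.82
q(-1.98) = -14.96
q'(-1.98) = 2.04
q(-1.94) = -14.88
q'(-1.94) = 2.12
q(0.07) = -6.58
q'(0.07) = 6.14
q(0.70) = -2.31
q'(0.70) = 7.40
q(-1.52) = -13.81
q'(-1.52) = 2.96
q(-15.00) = 128.00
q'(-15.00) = -24.00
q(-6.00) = -7.00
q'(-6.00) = -6.00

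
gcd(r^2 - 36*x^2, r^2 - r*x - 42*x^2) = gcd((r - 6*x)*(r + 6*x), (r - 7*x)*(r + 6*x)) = r + 6*x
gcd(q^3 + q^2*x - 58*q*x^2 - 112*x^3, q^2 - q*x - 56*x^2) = -q^2 + q*x + 56*x^2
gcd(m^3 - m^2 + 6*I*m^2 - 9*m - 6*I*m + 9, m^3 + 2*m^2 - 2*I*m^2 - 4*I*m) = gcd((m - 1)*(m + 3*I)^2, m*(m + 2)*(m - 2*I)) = 1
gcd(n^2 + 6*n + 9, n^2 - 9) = n + 3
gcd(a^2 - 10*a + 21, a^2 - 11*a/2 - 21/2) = a - 7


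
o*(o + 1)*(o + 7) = o^3 + 8*o^2 + 7*o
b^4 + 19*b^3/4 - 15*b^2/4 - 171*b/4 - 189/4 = (b - 3)*(b + 7/4)*(b + 3)^2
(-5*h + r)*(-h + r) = 5*h^2 - 6*h*r + r^2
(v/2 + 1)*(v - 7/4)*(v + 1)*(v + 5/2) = v^4/2 + 15*v^3/8 - v^2/16 - 93*v/16 - 35/8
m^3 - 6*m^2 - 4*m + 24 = (m - 6)*(m - 2)*(m + 2)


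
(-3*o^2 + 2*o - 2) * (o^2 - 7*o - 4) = -3*o^4 + 23*o^3 - 4*o^2 + 6*o + 8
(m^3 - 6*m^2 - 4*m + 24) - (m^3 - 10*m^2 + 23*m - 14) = 4*m^2 - 27*m + 38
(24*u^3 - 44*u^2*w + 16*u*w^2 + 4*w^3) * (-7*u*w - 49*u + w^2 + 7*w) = -168*u^4*w - 1176*u^4 + 332*u^3*w^2 + 2324*u^3*w - 156*u^2*w^3 - 1092*u^2*w^2 - 12*u*w^4 - 84*u*w^3 + 4*w^5 + 28*w^4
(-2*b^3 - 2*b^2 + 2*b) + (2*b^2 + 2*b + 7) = -2*b^3 + 4*b + 7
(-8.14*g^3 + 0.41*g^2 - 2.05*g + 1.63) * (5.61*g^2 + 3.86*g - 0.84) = -45.6654*g^5 - 29.1203*g^4 - 3.0803*g^3 + 0.8869*g^2 + 8.0138*g - 1.3692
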